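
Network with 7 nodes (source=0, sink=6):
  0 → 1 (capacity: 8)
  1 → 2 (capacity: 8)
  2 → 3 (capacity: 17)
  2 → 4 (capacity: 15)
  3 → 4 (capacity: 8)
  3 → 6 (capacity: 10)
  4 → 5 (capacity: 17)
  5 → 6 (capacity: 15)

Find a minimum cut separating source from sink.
Min cut value = 8, edges: (1,2)

Min cut value: 8
Partition: S = [0, 1], T = [2, 3, 4, 5, 6]
Cut edges: (1,2)

By max-flow min-cut theorem, max flow = min cut = 8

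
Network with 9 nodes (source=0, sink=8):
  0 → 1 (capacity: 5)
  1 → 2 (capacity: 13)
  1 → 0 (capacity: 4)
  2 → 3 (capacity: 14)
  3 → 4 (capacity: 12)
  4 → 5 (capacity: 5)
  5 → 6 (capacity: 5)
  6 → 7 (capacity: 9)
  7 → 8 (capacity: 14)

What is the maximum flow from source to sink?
Maximum flow = 5

Max flow: 5

Flow assignment:
  0 → 1: 5/5
  1 → 2: 5/13
  2 → 3: 5/14
  3 → 4: 5/12
  4 → 5: 5/5
  5 → 6: 5/5
  6 → 7: 5/9
  7 → 8: 5/14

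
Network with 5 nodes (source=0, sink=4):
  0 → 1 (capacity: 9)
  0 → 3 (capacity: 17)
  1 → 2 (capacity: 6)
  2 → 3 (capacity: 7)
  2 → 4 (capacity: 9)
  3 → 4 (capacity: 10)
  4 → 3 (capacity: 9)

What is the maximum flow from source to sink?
Maximum flow = 16

Max flow: 16

Flow assignment:
  0 → 1: 6/9
  0 → 3: 10/17
  1 → 2: 6/6
  2 → 4: 6/9
  3 → 4: 10/10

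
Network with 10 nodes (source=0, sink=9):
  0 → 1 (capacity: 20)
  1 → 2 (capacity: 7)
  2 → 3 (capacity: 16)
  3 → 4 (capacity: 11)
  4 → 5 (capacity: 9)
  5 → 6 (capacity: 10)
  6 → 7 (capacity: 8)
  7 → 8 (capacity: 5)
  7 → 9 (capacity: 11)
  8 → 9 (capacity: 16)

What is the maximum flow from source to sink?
Maximum flow = 7

Max flow: 7

Flow assignment:
  0 → 1: 7/20
  1 → 2: 7/7
  2 → 3: 7/16
  3 → 4: 7/11
  4 → 5: 7/9
  5 → 6: 7/10
  6 → 7: 7/8
  7 → 9: 7/11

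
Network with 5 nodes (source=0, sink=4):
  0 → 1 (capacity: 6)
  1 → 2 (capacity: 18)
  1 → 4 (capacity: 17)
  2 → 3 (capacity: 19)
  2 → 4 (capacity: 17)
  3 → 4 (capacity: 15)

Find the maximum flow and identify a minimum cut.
Max flow = 6, Min cut edges: (0,1)

Maximum flow: 6
Minimum cut: (0,1)
Partition: S = [0], T = [1, 2, 3, 4]

Max-flow min-cut theorem verified: both equal 6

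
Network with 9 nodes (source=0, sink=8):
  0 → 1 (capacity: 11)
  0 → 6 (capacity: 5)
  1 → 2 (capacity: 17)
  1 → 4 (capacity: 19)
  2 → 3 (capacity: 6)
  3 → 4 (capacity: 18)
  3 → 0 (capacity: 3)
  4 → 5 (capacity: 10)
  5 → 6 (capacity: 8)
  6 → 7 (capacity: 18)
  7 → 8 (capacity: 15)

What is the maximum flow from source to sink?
Maximum flow = 13

Max flow: 13

Flow assignment:
  0 → 1: 9/11
  0 → 6: 5/5
  1 → 2: 1/17
  1 → 4: 8/19
  2 → 3: 1/6
  3 → 0: 1/3
  4 → 5: 8/10
  5 → 6: 8/8
  6 → 7: 13/18
  7 → 8: 13/15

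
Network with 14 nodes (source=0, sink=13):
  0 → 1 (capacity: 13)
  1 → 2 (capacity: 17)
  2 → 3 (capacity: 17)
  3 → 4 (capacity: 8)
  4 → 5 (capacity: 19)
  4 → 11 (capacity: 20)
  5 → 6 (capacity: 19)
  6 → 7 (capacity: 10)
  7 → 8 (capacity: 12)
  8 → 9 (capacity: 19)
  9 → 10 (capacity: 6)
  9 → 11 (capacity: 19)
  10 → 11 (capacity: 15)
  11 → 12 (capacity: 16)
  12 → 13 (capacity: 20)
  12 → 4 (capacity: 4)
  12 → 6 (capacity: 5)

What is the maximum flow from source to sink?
Maximum flow = 8

Max flow: 8

Flow assignment:
  0 → 1: 8/13
  1 → 2: 8/17
  2 → 3: 8/17
  3 → 4: 8/8
  4 → 11: 8/20
  11 → 12: 8/16
  12 → 13: 8/20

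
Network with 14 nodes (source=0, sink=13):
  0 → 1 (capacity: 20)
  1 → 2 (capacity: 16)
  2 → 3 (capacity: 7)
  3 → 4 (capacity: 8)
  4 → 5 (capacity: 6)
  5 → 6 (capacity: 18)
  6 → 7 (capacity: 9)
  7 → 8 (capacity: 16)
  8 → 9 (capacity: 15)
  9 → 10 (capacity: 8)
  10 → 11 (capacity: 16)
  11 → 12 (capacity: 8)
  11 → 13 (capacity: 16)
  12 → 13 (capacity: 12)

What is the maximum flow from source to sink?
Maximum flow = 6

Max flow: 6

Flow assignment:
  0 → 1: 6/20
  1 → 2: 6/16
  2 → 3: 6/7
  3 → 4: 6/8
  4 → 5: 6/6
  5 → 6: 6/18
  6 → 7: 6/9
  7 → 8: 6/16
  8 → 9: 6/15
  9 → 10: 6/8
  10 → 11: 6/16
  11 → 13: 6/16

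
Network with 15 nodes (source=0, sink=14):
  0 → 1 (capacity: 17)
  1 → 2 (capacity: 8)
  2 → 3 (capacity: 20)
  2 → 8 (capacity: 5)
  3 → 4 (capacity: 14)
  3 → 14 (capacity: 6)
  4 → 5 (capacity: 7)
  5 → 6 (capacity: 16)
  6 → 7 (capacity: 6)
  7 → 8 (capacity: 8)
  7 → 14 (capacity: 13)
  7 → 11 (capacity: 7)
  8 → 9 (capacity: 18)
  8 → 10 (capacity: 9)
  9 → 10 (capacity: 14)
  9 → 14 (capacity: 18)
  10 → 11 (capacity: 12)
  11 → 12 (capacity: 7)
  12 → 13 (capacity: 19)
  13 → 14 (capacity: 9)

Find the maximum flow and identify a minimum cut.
Max flow = 8, Min cut edges: (1,2)

Maximum flow: 8
Minimum cut: (1,2)
Partition: S = [0, 1], T = [2, 3, 4, 5, 6, 7, 8, 9, 10, 11, 12, 13, 14]

Max-flow min-cut theorem verified: both equal 8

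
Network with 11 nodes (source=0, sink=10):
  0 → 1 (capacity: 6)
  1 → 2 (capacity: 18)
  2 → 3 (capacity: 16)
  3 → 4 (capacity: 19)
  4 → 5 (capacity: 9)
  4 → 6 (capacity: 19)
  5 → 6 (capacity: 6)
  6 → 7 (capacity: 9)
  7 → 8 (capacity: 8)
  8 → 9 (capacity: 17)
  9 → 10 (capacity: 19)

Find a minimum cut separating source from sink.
Min cut value = 6, edges: (0,1)

Min cut value: 6
Partition: S = [0], T = [1, 2, 3, 4, 5, 6, 7, 8, 9, 10]
Cut edges: (0,1)

By max-flow min-cut theorem, max flow = min cut = 6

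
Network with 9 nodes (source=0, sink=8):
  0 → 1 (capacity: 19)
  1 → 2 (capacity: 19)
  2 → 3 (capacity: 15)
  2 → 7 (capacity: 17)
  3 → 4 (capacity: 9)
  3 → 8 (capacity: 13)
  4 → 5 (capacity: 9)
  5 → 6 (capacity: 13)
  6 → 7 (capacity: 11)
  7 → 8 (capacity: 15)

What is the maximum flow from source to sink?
Maximum flow = 19

Max flow: 19

Flow assignment:
  0 → 1: 19/19
  1 → 2: 19/19
  2 → 3: 13/15
  2 → 7: 6/17
  3 → 8: 13/13
  7 → 8: 6/15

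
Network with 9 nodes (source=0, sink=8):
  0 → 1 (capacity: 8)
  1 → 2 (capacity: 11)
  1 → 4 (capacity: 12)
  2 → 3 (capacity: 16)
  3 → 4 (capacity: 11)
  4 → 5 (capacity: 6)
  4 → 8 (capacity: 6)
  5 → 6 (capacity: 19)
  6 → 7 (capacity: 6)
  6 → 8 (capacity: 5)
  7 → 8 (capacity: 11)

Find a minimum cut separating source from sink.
Min cut value = 8, edges: (0,1)

Min cut value: 8
Partition: S = [0], T = [1, 2, 3, 4, 5, 6, 7, 8]
Cut edges: (0,1)

By max-flow min-cut theorem, max flow = min cut = 8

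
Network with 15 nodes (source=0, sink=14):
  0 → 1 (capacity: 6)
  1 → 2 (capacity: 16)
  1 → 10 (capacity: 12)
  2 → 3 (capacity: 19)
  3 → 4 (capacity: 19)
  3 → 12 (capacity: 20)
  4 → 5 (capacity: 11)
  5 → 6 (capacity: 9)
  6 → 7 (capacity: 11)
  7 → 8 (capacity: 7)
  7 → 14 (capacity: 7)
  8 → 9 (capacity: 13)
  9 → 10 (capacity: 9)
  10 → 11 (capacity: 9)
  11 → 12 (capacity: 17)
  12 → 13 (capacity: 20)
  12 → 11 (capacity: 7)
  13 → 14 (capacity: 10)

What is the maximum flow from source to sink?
Maximum flow = 6

Max flow: 6

Flow assignment:
  0 → 1: 6/6
  1 → 2: 6/16
  2 → 3: 6/19
  3 → 12: 6/20
  12 → 13: 6/20
  13 → 14: 6/10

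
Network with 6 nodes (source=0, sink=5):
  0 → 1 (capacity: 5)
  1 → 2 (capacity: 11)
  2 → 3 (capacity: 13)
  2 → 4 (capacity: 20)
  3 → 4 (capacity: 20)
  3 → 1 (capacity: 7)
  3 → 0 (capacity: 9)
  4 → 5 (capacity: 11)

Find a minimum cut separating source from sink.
Min cut value = 5, edges: (0,1)

Min cut value: 5
Partition: S = [0], T = [1, 2, 3, 4, 5]
Cut edges: (0,1)

By max-flow min-cut theorem, max flow = min cut = 5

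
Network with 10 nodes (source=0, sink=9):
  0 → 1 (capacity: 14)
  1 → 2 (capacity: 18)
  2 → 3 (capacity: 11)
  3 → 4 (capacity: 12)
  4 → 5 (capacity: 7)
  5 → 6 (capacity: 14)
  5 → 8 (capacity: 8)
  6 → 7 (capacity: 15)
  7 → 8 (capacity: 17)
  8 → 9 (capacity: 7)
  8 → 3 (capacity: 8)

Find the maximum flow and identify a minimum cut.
Max flow = 7, Min cut edges: (8,9)

Maximum flow: 7
Minimum cut: (8,9)
Partition: S = [0, 1, 2, 3, 4, 5, 6, 7, 8], T = [9]

Max-flow min-cut theorem verified: both equal 7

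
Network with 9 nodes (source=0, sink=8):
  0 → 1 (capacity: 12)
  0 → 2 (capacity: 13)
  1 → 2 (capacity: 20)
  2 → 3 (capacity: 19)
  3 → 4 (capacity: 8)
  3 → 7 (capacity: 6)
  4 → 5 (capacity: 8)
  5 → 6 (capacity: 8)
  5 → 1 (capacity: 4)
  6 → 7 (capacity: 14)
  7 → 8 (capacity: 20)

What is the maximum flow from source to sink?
Maximum flow = 14

Max flow: 14

Flow assignment:
  0 → 1: 6/12
  0 → 2: 8/13
  1 → 2: 6/20
  2 → 3: 14/19
  3 → 4: 8/8
  3 → 7: 6/6
  4 → 5: 8/8
  5 → 6: 8/8
  6 → 7: 8/14
  7 → 8: 14/20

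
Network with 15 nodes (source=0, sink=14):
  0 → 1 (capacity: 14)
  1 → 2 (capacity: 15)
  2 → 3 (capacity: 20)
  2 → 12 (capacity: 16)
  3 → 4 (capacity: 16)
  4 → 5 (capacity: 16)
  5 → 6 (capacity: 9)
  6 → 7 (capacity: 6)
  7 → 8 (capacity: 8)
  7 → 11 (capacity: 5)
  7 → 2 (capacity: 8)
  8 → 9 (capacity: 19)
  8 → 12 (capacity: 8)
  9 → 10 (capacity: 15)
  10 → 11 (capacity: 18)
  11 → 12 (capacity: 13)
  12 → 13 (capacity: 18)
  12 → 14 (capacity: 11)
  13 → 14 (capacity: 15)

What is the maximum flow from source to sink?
Maximum flow = 14

Max flow: 14

Flow assignment:
  0 → 1: 14/14
  1 → 2: 14/15
  2 → 12: 14/16
  12 → 13: 3/18
  12 → 14: 11/11
  13 → 14: 3/15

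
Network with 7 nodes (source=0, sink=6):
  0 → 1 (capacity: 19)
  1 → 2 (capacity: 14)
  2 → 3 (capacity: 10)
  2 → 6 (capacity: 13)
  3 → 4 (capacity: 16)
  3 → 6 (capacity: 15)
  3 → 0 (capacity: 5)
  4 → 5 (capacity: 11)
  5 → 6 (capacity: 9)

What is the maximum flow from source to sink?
Maximum flow = 14

Max flow: 14

Flow assignment:
  0 → 1: 14/19
  1 → 2: 14/14
  2 → 3: 1/10
  2 → 6: 13/13
  3 → 6: 1/15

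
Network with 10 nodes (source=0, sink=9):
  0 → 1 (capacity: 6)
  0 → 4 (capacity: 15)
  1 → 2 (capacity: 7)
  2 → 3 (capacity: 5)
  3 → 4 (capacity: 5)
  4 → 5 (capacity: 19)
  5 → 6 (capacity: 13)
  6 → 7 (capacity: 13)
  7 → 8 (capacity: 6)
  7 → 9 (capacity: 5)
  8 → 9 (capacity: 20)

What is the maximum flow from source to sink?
Maximum flow = 11

Max flow: 11

Flow assignment:
  0 → 1: 5/6
  0 → 4: 6/15
  1 → 2: 5/7
  2 → 3: 5/5
  3 → 4: 5/5
  4 → 5: 11/19
  5 → 6: 11/13
  6 → 7: 11/13
  7 → 8: 6/6
  7 → 9: 5/5
  8 → 9: 6/20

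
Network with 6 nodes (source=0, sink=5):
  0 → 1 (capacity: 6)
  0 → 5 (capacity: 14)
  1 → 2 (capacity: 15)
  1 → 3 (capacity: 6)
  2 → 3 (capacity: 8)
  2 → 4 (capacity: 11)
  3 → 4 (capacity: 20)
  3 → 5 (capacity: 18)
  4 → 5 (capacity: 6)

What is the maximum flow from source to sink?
Maximum flow = 20

Max flow: 20

Flow assignment:
  0 → 1: 6/6
  0 → 5: 14/14
  1 → 3: 6/6
  3 → 5: 6/18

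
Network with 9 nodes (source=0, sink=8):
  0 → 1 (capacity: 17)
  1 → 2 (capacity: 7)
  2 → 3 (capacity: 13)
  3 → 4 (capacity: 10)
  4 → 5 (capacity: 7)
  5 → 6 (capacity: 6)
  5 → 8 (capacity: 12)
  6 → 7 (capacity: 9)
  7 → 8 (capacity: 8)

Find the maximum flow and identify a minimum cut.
Max flow = 7, Min cut edges: (4,5)

Maximum flow: 7
Minimum cut: (4,5)
Partition: S = [0, 1, 2, 3, 4], T = [5, 6, 7, 8]

Max-flow min-cut theorem verified: both equal 7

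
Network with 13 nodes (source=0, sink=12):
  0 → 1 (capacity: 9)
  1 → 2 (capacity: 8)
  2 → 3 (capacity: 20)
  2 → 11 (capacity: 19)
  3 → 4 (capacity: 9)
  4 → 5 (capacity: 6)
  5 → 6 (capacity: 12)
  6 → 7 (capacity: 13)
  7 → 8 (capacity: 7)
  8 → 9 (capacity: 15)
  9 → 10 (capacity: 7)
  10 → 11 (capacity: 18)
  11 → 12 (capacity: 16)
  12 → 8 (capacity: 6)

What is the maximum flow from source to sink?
Maximum flow = 8

Max flow: 8

Flow assignment:
  0 → 1: 8/9
  1 → 2: 8/8
  2 → 11: 8/19
  11 → 12: 8/16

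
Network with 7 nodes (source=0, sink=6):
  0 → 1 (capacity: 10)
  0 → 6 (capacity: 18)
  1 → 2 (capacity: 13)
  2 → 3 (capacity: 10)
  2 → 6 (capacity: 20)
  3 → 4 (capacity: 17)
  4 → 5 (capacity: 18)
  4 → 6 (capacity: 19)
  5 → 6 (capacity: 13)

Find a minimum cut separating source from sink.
Min cut value = 28, edges: (0,1), (0,6)

Min cut value: 28
Partition: S = [0], T = [1, 2, 3, 4, 5, 6]
Cut edges: (0,1), (0,6)

By max-flow min-cut theorem, max flow = min cut = 28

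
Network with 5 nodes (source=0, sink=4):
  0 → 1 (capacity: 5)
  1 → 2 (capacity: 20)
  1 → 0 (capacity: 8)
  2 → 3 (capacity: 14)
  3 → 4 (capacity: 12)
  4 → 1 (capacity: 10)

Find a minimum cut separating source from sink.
Min cut value = 5, edges: (0,1)

Min cut value: 5
Partition: S = [0], T = [1, 2, 3, 4]
Cut edges: (0,1)

By max-flow min-cut theorem, max flow = min cut = 5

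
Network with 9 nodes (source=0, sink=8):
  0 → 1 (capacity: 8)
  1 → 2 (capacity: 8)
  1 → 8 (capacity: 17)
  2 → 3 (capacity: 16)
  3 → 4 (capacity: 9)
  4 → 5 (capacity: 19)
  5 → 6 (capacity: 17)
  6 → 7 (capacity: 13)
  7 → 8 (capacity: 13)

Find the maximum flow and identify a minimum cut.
Max flow = 8, Min cut edges: (0,1)

Maximum flow: 8
Minimum cut: (0,1)
Partition: S = [0], T = [1, 2, 3, 4, 5, 6, 7, 8]

Max-flow min-cut theorem verified: both equal 8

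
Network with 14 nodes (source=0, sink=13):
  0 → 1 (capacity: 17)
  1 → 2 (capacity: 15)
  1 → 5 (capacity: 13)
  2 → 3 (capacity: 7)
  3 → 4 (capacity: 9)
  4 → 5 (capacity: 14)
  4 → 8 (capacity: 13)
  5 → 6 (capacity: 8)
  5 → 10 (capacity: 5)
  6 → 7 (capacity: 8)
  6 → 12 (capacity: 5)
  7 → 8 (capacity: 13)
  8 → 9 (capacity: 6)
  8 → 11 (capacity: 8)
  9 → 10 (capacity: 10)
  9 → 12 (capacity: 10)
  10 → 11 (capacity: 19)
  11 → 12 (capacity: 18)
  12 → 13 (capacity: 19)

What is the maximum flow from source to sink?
Maximum flow = 17

Max flow: 17

Flow assignment:
  0 → 1: 17/17
  1 → 2: 4/15
  1 → 5: 13/13
  2 → 3: 4/7
  3 → 4: 4/9
  4 → 8: 4/13
  5 → 6: 8/8
  5 → 10: 5/5
  6 → 7: 3/8
  6 → 12: 5/5
  7 → 8: 3/13
  8 → 9: 6/6
  8 → 11: 1/8
  9 → 12: 6/10
  10 → 11: 5/19
  11 → 12: 6/18
  12 → 13: 17/19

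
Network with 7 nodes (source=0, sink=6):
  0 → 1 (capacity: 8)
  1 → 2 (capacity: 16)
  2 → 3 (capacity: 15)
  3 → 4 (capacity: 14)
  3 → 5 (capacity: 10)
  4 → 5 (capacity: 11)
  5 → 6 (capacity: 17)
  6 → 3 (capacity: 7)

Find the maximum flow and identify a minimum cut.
Max flow = 8, Min cut edges: (0,1)

Maximum flow: 8
Minimum cut: (0,1)
Partition: S = [0], T = [1, 2, 3, 4, 5, 6]

Max-flow min-cut theorem verified: both equal 8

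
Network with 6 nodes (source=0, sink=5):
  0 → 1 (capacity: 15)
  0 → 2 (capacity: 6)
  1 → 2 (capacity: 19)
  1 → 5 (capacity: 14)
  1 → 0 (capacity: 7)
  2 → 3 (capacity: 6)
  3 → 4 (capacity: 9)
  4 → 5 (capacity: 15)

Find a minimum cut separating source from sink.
Min cut value = 20, edges: (1,5), (2,3)

Min cut value: 20
Partition: S = [0, 1, 2], T = [3, 4, 5]
Cut edges: (1,5), (2,3)

By max-flow min-cut theorem, max flow = min cut = 20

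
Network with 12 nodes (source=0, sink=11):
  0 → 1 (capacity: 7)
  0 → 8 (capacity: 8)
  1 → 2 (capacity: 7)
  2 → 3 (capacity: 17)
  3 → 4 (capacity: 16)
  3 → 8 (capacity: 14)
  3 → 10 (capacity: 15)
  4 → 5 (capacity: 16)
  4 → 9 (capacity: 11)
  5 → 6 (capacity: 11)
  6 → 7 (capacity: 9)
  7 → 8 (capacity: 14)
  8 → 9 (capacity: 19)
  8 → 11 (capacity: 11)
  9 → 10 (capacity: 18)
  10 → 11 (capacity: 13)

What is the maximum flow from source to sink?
Maximum flow = 15

Max flow: 15

Flow assignment:
  0 → 1: 7/7
  0 → 8: 8/8
  1 → 2: 7/7
  2 → 3: 7/17
  3 → 8: 3/14
  3 → 10: 4/15
  8 → 11: 11/11
  10 → 11: 4/13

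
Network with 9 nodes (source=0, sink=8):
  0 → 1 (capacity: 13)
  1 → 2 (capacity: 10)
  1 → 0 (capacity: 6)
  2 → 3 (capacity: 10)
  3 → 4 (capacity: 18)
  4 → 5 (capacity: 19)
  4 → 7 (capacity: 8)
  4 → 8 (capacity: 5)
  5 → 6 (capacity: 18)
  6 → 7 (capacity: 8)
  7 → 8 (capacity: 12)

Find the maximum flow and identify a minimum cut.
Max flow = 10, Min cut edges: (2,3)

Maximum flow: 10
Minimum cut: (2,3)
Partition: S = [0, 1, 2], T = [3, 4, 5, 6, 7, 8]

Max-flow min-cut theorem verified: both equal 10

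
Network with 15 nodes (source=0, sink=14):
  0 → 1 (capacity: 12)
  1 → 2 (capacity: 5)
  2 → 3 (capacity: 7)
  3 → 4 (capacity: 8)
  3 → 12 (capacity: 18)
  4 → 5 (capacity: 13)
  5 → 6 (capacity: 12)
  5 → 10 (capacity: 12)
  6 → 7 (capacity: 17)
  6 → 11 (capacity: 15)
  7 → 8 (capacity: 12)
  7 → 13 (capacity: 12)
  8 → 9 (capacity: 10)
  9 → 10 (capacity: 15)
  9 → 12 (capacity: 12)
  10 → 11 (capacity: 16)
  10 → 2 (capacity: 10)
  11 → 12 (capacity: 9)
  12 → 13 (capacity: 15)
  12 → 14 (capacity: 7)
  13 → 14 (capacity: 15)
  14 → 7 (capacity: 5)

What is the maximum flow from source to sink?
Maximum flow = 5

Max flow: 5

Flow assignment:
  0 → 1: 5/12
  1 → 2: 5/5
  2 → 3: 5/7
  3 → 12: 5/18
  12 → 14: 5/7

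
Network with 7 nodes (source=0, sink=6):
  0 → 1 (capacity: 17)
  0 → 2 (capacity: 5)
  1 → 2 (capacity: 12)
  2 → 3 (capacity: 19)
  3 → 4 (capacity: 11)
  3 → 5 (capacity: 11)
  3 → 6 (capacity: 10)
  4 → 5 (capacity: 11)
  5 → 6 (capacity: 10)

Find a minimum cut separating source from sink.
Min cut value = 17, edges: (0,2), (1,2)

Min cut value: 17
Partition: S = [0, 1], T = [2, 3, 4, 5, 6]
Cut edges: (0,2), (1,2)

By max-flow min-cut theorem, max flow = min cut = 17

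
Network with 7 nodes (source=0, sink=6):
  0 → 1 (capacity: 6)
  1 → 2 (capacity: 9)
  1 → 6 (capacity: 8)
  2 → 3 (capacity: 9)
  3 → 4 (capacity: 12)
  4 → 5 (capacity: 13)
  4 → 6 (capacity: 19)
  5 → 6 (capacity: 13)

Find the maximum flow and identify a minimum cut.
Max flow = 6, Min cut edges: (0,1)

Maximum flow: 6
Minimum cut: (0,1)
Partition: S = [0], T = [1, 2, 3, 4, 5, 6]

Max-flow min-cut theorem verified: both equal 6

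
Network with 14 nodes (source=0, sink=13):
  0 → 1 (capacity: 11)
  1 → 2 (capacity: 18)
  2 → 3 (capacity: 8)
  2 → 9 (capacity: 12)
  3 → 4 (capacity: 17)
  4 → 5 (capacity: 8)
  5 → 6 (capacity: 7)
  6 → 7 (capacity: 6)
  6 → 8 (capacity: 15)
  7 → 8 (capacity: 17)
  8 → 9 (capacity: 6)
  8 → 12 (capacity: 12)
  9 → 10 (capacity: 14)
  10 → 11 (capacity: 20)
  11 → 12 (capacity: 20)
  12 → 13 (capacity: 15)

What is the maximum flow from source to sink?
Maximum flow = 11

Max flow: 11

Flow assignment:
  0 → 1: 11/11
  1 → 2: 11/18
  2 → 9: 11/12
  9 → 10: 11/14
  10 → 11: 11/20
  11 → 12: 11/20
  12 → 13: 11/15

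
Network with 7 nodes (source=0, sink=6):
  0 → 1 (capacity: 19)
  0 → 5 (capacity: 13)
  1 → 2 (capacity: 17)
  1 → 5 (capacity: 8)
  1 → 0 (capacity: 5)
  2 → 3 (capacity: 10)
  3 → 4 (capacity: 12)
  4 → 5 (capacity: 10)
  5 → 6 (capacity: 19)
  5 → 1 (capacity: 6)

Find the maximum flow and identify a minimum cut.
Max flow = 19, Min cut edges: (5,6)

Maximum flow: 19
Minimum cut: (5,6)
Partition: S = [0, 1, 2, 3, 4, 5], T = [6]

Max-flow min-cut theorem verified: both equal 19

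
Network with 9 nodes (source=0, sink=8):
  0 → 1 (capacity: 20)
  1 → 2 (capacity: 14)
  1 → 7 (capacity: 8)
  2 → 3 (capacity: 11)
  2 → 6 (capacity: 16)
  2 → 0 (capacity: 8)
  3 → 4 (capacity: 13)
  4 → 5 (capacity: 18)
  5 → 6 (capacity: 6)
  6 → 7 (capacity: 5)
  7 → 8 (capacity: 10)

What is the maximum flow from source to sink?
Maximum flow = 10

Max flow: 10

Flow assignment:
  0 → 1: 17/20
  1 → 2: 12/14
  1 → 7: 5/8
  2 → 6: 5/16
  2 → 0: 7/8
  6 → 7: 5/5
  7 → 8: 10/10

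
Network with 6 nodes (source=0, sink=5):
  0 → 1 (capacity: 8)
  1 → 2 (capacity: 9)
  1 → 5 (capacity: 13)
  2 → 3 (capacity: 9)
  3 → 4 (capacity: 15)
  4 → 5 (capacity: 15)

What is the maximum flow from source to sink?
Maximum flow = 8

Max flow: 8

Flow assignment:
  0 → 1: 8/8
  1 → 5: 8/13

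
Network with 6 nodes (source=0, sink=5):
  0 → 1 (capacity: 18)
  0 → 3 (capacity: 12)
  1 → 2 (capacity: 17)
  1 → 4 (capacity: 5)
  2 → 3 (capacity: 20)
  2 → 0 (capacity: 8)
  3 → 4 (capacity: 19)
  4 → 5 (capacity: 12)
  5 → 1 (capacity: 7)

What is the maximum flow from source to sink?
Maximum flow = 12

Max flow: 12

Flow assignment:
  0 → 1: 13/18
  0 → 3: 5/12
  1 → 2: 13/17
  2 → 3: 7/20
  2 → 0: 6/8
  3 → 4: 12/19
  4 → 5: 12/12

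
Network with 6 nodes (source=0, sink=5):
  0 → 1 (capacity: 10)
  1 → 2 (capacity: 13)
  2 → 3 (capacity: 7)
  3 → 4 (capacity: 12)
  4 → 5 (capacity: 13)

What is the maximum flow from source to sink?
Maximum flow = 7

Max flow: 7

Flow assignment:
  0 → 1: 7/10
  1 → 2: 7/13
  2 → 3: 7/7
  3 → 4: 7/12
  4 → 5: 7/13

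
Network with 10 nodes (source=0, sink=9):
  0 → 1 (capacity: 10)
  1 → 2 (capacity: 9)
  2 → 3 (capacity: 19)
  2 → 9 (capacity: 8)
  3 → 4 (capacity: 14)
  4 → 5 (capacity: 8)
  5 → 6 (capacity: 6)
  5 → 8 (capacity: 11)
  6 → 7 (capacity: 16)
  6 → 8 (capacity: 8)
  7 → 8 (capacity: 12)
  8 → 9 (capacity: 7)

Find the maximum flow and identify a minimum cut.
Max flow = 9, Min cut edges: (1,2)

Maximum flow: 9
Minimum cut: (1,2)
Partition: S = [0, 1], T = [2, 3, 4, 5, 6, 7, 8, 9]

Max-flow min-cut theorem verified: both equal 9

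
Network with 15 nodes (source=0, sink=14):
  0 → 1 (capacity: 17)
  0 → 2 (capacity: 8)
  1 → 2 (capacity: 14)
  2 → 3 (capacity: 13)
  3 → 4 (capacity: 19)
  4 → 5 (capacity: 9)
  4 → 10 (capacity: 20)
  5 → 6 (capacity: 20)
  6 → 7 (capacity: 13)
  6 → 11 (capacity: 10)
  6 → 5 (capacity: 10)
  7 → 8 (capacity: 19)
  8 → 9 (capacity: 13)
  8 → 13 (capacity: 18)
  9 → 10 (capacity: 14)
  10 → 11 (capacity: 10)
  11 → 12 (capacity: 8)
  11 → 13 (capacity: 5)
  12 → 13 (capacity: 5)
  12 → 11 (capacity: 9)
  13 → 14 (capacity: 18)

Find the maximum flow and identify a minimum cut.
Max flow = 13, Min cut edges: (2,3)

Maximum flow: 13
Minimum cut: (2,3)
Partition: S = [0, 1, 2], T = [3, 4, 5, 6, 7, 8, 9, 10, 11, 12, 13, 14]

Max-flow min-cut theorem verified: both equal 13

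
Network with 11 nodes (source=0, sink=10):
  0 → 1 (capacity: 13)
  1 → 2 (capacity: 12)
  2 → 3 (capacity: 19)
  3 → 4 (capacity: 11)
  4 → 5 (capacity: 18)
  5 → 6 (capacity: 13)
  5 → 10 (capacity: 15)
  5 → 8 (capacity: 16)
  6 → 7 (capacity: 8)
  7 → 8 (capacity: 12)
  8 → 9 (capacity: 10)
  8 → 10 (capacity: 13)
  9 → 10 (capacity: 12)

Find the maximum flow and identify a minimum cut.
Max flow = 11, Min cut edges: (3,4)

Maximum flow: 11
Minimum cut: (3,4)
Partition: S = [0, 1, 2, 3], T = [4, 5, 6, 7, 8, 9, 10]

Max-flow min-cut theorem verified: both equal 11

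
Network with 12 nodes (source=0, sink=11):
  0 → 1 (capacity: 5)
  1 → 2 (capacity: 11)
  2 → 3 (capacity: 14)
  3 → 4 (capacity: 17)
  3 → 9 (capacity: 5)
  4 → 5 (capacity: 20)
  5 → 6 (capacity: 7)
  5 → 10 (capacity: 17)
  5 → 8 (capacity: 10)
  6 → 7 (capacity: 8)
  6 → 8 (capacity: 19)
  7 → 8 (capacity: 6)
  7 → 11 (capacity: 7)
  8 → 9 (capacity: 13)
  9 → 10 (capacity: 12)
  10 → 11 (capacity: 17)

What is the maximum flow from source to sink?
Maximum flow = 5

Max flow: 5

Flow assignment:
  0 → 1: 5/5
  1 → 2: 5/11
  2 → 3: 5/14
  3 → 9: 5/5
  9 → 10: 5/12
  10 → 11: 5/17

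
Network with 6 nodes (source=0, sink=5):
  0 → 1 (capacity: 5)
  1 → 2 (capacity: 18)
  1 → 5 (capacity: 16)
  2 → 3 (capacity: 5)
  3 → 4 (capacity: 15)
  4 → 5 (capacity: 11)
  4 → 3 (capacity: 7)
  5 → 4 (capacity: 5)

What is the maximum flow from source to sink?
Maximum flow = 5

Max flow: 5

Flow assignment:
  0 → 1: 5/5
  1 → 5: 5/16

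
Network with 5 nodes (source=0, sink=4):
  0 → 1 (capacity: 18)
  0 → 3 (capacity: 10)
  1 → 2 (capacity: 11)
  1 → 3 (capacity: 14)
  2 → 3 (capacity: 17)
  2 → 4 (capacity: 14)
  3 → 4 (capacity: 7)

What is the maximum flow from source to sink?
Maximum flow = 18

Max flow: 18

Flow assignment:
  0 → 1: 11/18
  0 → 3: 7/10
  1 → 2: 11/11
  2 → 4: 11/14
  3 → 4: 7/7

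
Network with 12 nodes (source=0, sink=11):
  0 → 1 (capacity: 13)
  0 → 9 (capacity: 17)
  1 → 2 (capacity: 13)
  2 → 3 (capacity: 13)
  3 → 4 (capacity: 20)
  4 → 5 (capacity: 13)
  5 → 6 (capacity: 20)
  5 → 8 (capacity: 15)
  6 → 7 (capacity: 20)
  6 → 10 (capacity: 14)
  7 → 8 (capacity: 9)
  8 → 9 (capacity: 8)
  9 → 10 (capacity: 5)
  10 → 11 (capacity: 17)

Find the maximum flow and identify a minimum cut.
Max flow = 17, Min cut edges: (10,11)

Maximum flow: 17
Minimum cut: (10,11)
Partition: S = [0, 1, 2, 3, 4, 5, 6, 7, 8, 9, 10], T = [11]

Max-flow min-cut theorem verified: both equal 17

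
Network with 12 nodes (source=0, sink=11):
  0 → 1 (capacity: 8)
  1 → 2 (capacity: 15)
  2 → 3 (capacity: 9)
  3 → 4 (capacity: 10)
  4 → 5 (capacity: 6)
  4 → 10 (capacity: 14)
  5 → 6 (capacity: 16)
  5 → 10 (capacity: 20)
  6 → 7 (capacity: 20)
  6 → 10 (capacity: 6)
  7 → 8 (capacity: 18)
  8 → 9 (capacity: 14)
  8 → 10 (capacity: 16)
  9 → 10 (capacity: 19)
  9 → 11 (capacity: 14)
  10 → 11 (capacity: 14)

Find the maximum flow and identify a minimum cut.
Max flow = 8, Min cut edges: (0,1)

Maximum flow: 8
Minimum cut: (0,1)
Partition: S = [0], T = [1, 2, 3, 4, 5, 6, 7, 8, 9, 10, 11]

Max-flow min-cut theorem verified: both equal 8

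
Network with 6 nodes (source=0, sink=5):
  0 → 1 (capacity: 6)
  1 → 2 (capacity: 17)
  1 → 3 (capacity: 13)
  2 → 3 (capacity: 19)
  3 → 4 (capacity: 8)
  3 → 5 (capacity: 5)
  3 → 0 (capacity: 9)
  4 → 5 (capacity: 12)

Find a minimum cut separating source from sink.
Min cut value = 6, edges: (0,1)

Min cut value: 6
Partition: S = [0], T = [1, 2, 3, 4, 5]
Cut edges: (0,1)

By max-flow min-cut theorem, max flow = min cut = 6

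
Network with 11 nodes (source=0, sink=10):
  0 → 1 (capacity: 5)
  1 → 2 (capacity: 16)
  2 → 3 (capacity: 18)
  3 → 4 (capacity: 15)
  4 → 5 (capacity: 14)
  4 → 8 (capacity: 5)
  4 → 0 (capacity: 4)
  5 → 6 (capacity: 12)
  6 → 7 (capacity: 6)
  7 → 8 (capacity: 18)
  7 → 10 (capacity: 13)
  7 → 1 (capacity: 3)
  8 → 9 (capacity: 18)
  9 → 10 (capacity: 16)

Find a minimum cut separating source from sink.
Min cut value = 5, edges: (0,1)

Min cut value: 5
Partition: S = [0], T = [1, 2, 3, 4, 5, 6, 7, 8, 9, 10]
Cut edges: (0,1)

By max-flow min-cut theorem, max flow = min cut = 5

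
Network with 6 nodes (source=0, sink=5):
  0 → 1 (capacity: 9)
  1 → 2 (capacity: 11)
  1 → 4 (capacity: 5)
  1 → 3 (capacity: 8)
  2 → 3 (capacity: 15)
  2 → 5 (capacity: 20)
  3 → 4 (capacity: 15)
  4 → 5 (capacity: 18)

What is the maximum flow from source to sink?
Maximum flow = 9

Max flow: 9

Flow assignment:
  0 → 1: 9/9
  1 → 2: 9/11
  2 → 5: 9/20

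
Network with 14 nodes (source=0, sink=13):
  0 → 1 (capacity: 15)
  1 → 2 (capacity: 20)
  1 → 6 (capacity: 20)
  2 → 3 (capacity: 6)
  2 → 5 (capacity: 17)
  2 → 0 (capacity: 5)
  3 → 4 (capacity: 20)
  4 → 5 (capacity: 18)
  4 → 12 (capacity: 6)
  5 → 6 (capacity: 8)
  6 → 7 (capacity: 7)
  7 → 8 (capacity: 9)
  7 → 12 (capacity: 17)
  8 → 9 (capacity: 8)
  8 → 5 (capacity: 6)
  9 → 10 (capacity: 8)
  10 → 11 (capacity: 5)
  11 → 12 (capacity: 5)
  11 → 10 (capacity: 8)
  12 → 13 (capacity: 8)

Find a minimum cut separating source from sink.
Min cut value = 8, edges: (12,13)

Min cut value: 8
Partition: S = [0, 1, 2, 3, 4, 5, 6, 7, 8, 9, 10, 11, 12], T = [13]
Cut edges: (12,13)

By max-flow min-cut theorem, max flow = min cut = 8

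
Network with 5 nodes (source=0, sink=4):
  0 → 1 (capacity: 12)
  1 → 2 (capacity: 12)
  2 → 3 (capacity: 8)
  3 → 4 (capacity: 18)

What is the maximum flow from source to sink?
Maximum flow = 8

Max flow: 8

Flow assignment:
  0 → 1: 8/12
  1 → 2: 8/12
  2 → 3: 8/8
  3 → 4: 8/18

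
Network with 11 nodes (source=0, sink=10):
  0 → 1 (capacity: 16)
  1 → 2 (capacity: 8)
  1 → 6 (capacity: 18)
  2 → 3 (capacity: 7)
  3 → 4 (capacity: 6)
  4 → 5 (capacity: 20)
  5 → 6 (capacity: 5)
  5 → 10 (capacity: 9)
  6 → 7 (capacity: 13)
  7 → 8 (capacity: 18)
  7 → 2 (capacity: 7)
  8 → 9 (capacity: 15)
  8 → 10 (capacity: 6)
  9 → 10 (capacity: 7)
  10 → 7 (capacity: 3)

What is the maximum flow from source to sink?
Maximum flow = 16

Max flow: 16

Flow assignment:
  0 → 1: 16/16
  1 → 2: 3/8
  1 → 6: 13/18
  2 → 3: 3/7
  3 → 4: 3/6
  4 → 5: 3/20
  5 → 10: 3/9
  6 → 7: 13/13
  7 → 8: 13/18
  8 → 9: 7/15
  8 → 10: 6/6
  9 → 10: 7/7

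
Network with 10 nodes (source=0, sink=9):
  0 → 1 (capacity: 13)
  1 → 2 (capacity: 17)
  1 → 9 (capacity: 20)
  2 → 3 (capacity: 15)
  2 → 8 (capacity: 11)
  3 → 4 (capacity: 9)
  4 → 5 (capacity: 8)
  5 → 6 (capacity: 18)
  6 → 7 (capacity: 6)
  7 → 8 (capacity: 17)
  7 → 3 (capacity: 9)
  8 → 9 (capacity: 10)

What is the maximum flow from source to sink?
Maximum flow = 13

Max flow: 13

Flow assignment:
  0 → 1: 13/13
  1 → 9: 13/20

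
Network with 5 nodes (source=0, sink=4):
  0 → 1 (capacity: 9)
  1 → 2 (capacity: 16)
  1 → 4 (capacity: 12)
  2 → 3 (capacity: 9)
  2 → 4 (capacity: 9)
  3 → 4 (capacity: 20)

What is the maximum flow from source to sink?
Maximum flow = 9

Max flow: 9

Flow assignment:
  0 → 1: 9/9
  1 → 4: 9/12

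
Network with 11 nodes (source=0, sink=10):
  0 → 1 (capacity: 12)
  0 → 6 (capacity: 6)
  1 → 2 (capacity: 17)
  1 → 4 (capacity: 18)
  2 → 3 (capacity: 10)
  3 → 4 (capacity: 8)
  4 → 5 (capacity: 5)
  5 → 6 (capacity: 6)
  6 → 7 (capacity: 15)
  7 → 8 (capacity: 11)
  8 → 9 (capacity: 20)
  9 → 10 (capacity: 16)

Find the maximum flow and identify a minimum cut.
Max flow = 11, Min cut edges: (7,8)

Maximum flow: 11
Minimum cut: (7,8)
Partition: S = [0, 1, 2, 3, 4, 5, 6, 7], T = [8, 9, 10]

Max-flow min-cut theorem verified: both equal 11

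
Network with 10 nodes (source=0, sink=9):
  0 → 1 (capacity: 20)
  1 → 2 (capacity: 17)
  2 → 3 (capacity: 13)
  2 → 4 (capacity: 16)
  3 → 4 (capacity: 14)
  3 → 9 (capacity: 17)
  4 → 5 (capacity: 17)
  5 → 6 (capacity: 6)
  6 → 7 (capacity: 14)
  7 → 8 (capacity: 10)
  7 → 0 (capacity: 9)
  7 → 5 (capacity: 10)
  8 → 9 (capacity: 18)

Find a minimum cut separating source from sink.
Min cut value = 17, edges: (1,2)

Min cut value: 17
Partition: S = [0, 1], T = [2, 3, 4, 5, 6, 7, 8, 9]
Cut edges: (1,2)

By max-flow min-cut theorem, max flow = min cut = 17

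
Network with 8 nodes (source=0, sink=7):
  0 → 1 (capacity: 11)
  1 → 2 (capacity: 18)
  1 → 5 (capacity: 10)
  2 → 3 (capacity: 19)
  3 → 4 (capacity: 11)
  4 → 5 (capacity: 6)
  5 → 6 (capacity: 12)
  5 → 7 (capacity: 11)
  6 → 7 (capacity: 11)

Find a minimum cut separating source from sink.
Min cut value = 11, edges: (0,1)

Min cut value: 11
Partition: S = [0], T = [1, 2, 3, 4, 5, 6, 7]
Cut edges: (0,1)

By max-flow min-cut theorem, max flow = min cut = 11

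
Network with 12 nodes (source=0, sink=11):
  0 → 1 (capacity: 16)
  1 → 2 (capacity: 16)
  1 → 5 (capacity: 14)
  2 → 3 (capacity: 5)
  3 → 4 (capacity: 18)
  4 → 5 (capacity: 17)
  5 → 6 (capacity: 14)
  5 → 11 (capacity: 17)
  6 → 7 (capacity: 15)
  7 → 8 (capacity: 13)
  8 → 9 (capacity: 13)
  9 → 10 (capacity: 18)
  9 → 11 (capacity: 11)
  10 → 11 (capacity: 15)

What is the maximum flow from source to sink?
Maximum flow = 16

Max flow: 16

Flow assignment:
  0 → 1: 16/16
  1 → 2: 2/16
  1 → 5: 14/14
  2 → 3: 2/5
  3 → 4: 2/18
  4 → 5: 2/17
  5 → 11: 16/17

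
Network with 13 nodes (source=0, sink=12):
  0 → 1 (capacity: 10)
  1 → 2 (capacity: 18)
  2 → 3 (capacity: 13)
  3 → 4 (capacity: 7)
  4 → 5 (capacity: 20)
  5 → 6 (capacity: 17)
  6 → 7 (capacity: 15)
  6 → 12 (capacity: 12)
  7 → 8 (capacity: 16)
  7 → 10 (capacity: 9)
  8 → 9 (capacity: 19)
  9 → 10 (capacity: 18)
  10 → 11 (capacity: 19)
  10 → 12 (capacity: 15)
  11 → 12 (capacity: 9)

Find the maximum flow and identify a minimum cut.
Max flow = 7, Min cut edges: (3,4)

Maximum flow: 7
Minimum cut: (3,4)
Partition: S = [0, 1, 2, 3], T = [4, 5, 6, 7, 8, 9, 10, 11, 12]

Max-flow min-cut theorem verified: both equal 7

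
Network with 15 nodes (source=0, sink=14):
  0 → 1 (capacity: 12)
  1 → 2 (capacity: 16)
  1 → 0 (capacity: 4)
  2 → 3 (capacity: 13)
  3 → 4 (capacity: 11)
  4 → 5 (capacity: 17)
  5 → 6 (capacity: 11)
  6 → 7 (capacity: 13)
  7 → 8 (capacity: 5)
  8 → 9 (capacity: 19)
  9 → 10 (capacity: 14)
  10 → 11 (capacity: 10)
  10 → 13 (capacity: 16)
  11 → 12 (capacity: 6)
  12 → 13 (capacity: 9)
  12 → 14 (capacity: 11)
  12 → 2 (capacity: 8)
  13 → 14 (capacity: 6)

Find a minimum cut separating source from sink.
Min cut value = 5, edges: (7,8)

Min cut value: 5
Partition: S = [0, 1, 2, 3, 4, 5, 6, 7], T = [8, 9, 10, 11, 12, 13, 14]
Cut edges: (7,8)

By max-flow min-cut theorem, max flow = min cut = 5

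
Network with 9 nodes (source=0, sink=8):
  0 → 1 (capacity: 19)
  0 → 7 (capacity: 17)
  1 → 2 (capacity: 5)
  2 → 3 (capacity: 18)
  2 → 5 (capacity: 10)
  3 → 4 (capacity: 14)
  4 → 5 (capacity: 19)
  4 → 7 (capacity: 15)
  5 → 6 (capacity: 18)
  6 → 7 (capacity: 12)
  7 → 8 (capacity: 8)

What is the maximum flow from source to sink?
Maximum flow = 8

Max flow: 8

Flow assignment:
  0 → 1: 5/19
  0 → 7: 3/17
  1 → 2: 5/5
  2 → 3: 5/18
  3 → 4: 5/14
  4 → 7: 5/15
  7 → 8: 8/8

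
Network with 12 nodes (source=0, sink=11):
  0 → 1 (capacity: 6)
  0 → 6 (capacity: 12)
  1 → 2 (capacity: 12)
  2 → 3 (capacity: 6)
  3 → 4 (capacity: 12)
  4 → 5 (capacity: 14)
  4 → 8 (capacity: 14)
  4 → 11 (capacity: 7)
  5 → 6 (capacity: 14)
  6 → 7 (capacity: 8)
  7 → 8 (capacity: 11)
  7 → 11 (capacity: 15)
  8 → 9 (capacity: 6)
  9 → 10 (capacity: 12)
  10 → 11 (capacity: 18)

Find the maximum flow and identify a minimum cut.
Max flow = 14, Min cut edges: (2,3), (6,7)

Maximum flow: 14
Minimum cut: (2,3), (6,7)
Partition: S = [0, 1, 2, 5, 6], T = [3, 4, 7, 8, 9, 10, 11]

Max-flow min-cut theorem verified: both equal 14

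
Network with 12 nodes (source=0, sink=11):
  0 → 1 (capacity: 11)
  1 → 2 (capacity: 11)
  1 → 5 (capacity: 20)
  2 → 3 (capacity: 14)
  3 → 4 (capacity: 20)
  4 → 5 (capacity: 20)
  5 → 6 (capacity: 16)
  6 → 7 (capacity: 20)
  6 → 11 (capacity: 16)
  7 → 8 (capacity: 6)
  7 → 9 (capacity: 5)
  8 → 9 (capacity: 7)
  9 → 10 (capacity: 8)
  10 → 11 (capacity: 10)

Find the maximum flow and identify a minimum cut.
Max flow = 11, Min cut edges: (0,1)

Maximum flow: 11
Minimum cut: (0,1)
Partition: S = [0], T = [1, 2, 3, 4, 5, 6, 7, 8, 9, 10, 11]

Max-flow min-cut theorem verified: both equal 11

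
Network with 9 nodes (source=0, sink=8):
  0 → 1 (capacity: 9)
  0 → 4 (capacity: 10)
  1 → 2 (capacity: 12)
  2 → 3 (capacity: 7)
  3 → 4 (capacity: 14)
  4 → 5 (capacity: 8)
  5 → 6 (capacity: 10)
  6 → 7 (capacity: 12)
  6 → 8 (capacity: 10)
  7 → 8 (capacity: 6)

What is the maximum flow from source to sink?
Maximum flow = 8

Max flow: 8

Flow assignment:
  0 → 1: 7/9
  0 → 4: 1/10
  1 → 2: 7/12
  2 → 3: 7/7
  3 → 4: 7/14
  4 → 5: 8/8
  5 → 6: 8/10
  6 → 8: 8/10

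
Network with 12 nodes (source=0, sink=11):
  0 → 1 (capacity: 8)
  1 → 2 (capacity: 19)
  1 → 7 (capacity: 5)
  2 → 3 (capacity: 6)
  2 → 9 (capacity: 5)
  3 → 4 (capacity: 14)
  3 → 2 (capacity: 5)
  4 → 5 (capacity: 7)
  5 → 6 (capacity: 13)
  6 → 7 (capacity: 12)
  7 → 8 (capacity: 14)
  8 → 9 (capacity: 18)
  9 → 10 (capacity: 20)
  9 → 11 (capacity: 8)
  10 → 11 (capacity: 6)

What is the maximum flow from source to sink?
Maximum flow = 8

Max flow: 8

Flow assignment:
  0 → 1: 8/8
  1 → 2: 5/19
  1 → 7: 3/5
  2 → 9: 5/5
  7 → 8: 3/14
  8 → 9: 3/18
  9 → 11: 8/8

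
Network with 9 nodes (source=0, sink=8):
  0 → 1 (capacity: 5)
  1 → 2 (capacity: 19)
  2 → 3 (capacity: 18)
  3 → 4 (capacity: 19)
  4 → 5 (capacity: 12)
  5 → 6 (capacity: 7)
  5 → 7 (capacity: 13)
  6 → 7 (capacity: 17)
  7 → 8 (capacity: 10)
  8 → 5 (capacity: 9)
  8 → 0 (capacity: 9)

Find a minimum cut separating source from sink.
Min cut value = 5, edges: (0,1)

Min cut value: 5
Partition: S = [0], T = [1, 2, 3, 4, 5, 6, 7, 8]
Cut edges: (0,1)

By max-flow min-cut theorem, max flow = min cut = 5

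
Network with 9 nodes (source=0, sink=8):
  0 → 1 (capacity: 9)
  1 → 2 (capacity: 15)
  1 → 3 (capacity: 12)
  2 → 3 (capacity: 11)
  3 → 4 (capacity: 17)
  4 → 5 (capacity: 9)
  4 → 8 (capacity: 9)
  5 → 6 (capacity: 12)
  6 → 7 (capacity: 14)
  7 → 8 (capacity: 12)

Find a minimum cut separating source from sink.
Min cut value = 9, edges: (0,1)

Min cut value: 9
Partition: S = [0], T = [1, 2, 3, 4, 5, 6, 7, 8]
Cut edges: (0,1)

By max-flow min-cut theorem, max flow = min cut = 9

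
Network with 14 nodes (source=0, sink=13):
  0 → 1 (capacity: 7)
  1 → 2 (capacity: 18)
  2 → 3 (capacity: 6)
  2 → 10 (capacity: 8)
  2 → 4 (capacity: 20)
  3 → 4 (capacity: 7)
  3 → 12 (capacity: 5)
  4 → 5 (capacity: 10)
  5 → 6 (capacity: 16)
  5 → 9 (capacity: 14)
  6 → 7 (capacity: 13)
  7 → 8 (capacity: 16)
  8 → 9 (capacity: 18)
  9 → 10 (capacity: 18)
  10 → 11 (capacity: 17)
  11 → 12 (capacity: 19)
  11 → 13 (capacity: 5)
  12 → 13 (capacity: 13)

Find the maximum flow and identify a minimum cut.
Max flow = 7, Min cut edges: (0,1)

Maximum flow: 7
Minimum cut: (0,1)
Partition: S = [0], T = [1, 2, 3, 4, 5, 6, 7, 8, 9, 10, 11, 12, 13]

Max-flow min-cut theorem verified: both equal 7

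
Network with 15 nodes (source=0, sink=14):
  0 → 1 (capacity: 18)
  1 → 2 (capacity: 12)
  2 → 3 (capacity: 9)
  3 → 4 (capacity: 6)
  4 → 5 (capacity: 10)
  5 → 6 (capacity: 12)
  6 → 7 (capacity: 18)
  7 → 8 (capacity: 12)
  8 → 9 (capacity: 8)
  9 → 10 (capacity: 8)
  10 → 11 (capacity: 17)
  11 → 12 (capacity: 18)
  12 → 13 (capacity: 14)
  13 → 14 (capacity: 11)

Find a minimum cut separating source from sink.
Min cut value = 6, edges: (3,4)

Min cut value: 6
Partition: S = [0, 1, 2, 3], T = [4, 5, 6, 7, 8, 9, 10, 11, 12, 13, 14]
Cut edges: (3,4)

By max-flow min-cut theorem, max flow = min cut = 6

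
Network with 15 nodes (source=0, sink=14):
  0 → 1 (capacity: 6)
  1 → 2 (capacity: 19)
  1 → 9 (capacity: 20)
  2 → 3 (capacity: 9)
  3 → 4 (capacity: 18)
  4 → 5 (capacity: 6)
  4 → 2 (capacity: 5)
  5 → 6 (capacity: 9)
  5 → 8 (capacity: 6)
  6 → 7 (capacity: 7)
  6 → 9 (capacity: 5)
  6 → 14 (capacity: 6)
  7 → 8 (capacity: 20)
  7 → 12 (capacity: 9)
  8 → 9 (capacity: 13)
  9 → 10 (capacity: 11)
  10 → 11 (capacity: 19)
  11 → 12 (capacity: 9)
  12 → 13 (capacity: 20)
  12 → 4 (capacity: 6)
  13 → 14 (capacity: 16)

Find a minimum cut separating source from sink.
Min cut value = 6, edges: (0,1)

Min cut value: 6
Partition: S = [0], T = [1, 2, 3, 4, 5, 6, 7, 8, 9, 10, 11, 12, 13, 14]
Cut edges: (0,1)

By max-flow min-cut theorem, max flow = min cut = 6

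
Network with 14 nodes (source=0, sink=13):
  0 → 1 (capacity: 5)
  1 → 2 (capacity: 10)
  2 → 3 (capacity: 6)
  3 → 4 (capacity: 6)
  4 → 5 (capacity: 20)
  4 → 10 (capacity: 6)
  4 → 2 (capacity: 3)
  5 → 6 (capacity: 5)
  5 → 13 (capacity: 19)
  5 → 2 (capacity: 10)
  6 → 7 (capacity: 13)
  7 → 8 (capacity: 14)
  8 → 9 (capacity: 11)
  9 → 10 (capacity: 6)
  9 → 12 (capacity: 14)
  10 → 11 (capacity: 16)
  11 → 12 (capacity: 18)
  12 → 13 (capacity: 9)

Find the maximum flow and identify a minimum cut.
Max flow = 5, Min cut edges: (0,1)

Maximum flow: 5
Minimum cut: (0,1)
Partition: S = [0], T = [1, 2, 3, 4, 5, 6, 7, 8, 9, 10, 11, 12, 13]

Max-flow min-cut theorem verified: both equal 5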